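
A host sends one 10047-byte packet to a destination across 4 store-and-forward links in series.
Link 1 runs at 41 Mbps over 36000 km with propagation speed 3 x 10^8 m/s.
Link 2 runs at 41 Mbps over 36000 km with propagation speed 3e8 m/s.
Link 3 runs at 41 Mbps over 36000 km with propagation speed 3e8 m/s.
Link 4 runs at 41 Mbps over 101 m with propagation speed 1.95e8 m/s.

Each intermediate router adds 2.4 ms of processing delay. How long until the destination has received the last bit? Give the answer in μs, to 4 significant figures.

375000 μs

L = 10047 × 8 = 80376 bits.
Transmission delay per hop = L/R = 80376/41000000 = 1960.39 μs; 4 hops → 7841.56 μs.
Propagation delays (d/s per hop): 120000, 120000, 120000, 0.517949 μs; sum = 360001 μs.
Processing at 3 router(s): 3 × 2.4 ms = 7200 μs.
End-to-end = 375000 μs.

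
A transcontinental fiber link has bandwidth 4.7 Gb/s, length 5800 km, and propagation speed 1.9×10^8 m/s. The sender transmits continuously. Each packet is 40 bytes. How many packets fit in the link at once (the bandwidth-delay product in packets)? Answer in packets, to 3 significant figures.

448000 packets

Propagation delay = 5800000 / 190000000 = 0.0305263 s.
BDP = R × t_prop = 4700000000 × 0.0305263 = 143474000 bits.
In packets of 320 bits: 448000 packets.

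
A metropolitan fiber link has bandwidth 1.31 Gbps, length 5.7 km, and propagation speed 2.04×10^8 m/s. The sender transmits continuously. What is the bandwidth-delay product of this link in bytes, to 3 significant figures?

4580 bytes

Propagation delay = 5700 / 204000000 = 2.79412e-05 s.
BDP = R × t_prop = 1310000000 × 2.79412e-05 = 36602.9 bits.
In bytes: 36602.9/8 = 4580 bytes.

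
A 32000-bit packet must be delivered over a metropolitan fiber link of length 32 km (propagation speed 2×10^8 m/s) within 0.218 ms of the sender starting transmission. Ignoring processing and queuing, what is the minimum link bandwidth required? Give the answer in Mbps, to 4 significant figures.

551.7 Mbps

Propagation delay = 32000 / 200000000 = 0.16 ms.
Transmission budget = 0.218 − 0.16 = 0.058 ms.
R ≥ L / t_tx = 32000 bits / 5.8e-05 s = 551.7 Mbps.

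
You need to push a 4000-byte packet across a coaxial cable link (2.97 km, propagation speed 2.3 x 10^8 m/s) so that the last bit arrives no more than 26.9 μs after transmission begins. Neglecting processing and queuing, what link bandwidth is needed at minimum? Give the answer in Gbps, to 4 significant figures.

L = 32000 bits.
Propagation delay = 2970 / 2.3e+08 = 12.913 μs.
Transmission budget = 26.9 − 12.913 = 13.987 μs.
R ≥ L / t_tx = 32000 bits / 1.3987e-05 s = 2.288 Gbps.

2.288 Gbps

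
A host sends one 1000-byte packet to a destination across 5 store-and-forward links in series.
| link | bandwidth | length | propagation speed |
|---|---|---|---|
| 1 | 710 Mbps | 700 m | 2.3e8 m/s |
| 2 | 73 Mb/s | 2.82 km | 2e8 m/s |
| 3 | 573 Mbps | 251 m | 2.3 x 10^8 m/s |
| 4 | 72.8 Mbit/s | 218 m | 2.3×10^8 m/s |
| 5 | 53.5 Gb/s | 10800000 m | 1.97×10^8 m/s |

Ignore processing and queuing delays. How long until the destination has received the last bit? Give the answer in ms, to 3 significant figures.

L = 1000 × 8 = 8000 bits.
Transmission delays (L/R per hop): 0.0112676, 0.109589, 0.0139616, 0.10989, 0.000149533 ms; sum = 0.244858 ms.
Propagation delays (d/s per hop): 0.00304348, 0.0141, 0.0010913, 0.000947826, 54.8223 ms; sum = 54.8415 ms.
End-to-end = 55.1 ms.

55.1 ms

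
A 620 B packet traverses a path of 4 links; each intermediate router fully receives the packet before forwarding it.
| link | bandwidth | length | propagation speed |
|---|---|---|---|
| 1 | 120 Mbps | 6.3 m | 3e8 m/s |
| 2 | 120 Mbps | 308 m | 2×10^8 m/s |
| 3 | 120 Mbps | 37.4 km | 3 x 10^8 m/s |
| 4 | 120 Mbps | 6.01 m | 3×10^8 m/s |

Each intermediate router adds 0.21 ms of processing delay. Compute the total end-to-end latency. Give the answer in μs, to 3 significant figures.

922 μs

L = 620 × 8 = 4960 bits.
Transmission delay per hop = L/R = 4960/120000000 = 41.3333 μs; 4 hops → 165.333 μs.
Propagation delays (d/s per hop): 0.021, 1.54, 124.667, 0.0200333 μs; sum = 126.248 μs.
Processing at 3 router(s): 3 × 0.21 ms = 630 μs.
End-to-end = 922 μs.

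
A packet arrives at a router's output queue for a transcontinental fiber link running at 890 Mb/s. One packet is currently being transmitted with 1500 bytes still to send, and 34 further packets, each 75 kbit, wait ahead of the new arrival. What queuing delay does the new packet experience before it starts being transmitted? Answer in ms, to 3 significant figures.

Each queued packet: L/R = 75000/890000000 = 0.0842697 ms.
34 queued → 2.86517 ms.
Plus remaining 12000 bits of current packet: 0.0134831 ms.
Queuing delay = 2.88 ms.

2.88 ms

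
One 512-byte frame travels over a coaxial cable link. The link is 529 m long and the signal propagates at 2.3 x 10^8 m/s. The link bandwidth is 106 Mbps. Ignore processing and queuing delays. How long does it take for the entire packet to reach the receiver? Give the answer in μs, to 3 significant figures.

L = 512 × 8 = 4096 bits.
Transmission delay = L/R = 4096 / 106000000 = 38.6415 μs.
Propagation delay = d/s = 529 m / 2.3e+08 m/s = 2.3 μs.
Total = 40.9 μs.

40.9 μs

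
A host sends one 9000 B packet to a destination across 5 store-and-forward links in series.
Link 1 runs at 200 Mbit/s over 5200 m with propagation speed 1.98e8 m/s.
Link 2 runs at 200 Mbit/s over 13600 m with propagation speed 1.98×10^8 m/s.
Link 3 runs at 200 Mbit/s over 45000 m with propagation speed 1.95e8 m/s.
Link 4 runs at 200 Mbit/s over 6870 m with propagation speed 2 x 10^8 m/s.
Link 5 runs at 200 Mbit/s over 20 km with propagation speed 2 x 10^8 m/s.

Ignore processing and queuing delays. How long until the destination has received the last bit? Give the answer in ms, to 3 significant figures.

L = 9000 × 8 = 72000 bits.
Transmission delay per hop = L/R = 72000/200000000 = 0.36 ms; 5 hops → 1.8 ms.
Propagation delays (d/s per hop): 0.0262626, 0.0686869, 0.230769, 0.03435, 0.1 ms; sum = 0.460069 ms.
End-to-end = 2.26 ms.

2.26 ms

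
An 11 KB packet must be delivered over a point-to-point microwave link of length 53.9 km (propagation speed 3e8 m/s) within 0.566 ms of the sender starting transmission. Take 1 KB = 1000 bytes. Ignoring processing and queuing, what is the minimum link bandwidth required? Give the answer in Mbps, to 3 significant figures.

L = 88000 bits.
Propagation delay = 53900 / 300000000 = 0.179667 ms.
Transmission budget = 0.566 − 0.179667 = 0.386333 ms.
R ≥ L / t_tx = 88000 bits / 0.000386333 s = 228 Mbps.

228 Mbps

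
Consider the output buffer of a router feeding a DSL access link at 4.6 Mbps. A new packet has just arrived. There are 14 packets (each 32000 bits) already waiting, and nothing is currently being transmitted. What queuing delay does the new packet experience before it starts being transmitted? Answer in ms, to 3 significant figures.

97.4 ms

Each queued packet: L/R = 32000/4600000 = 6.95652 ms.
14 queued → 97.3913 ms.
Queuing delay = 97.4 ms.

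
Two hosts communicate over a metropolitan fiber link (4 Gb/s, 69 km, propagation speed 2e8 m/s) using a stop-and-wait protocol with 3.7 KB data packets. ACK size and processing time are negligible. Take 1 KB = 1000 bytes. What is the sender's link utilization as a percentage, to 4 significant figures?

1.061 %

t_tx = L/R = 29600/4000000000 = 7.4e-06 s.
t_prop = 69000/200000000 = 0.000345 s; RTT = 0.00069 s.
Cycle = t_tx + RTT = 0.0006974 s.
Utilization = t_tx / cycle = 7.4e-06/0.0006974 = 1.061 %.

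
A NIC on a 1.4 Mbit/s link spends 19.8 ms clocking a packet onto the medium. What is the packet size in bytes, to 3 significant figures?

3470 bytes

L = R × t_tx = 1400000 b/s × 0.0198 s = 27720 bits.
In bytes: 27720 / 8 = 3470 bytes.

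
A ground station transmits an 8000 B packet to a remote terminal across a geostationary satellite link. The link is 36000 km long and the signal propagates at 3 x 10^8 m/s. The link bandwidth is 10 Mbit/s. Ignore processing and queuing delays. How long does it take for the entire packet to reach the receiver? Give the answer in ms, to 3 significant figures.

126 ms

L = 8000 × 8 = 64000 bits.
Transmission delay = L/R = 64000 / 10000000 = 6.4 ms.
Propagation delay = d/s = 36000000 m / 300000000 m/s = 120 ms.
Total = 126 ms.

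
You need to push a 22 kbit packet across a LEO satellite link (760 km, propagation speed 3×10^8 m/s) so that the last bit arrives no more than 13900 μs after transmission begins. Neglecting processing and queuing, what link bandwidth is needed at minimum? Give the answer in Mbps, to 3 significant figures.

Propagation delay = 760000 / 300000000 = 2533.33 μs.
Transmission budget = 13900 − 2533.33 = 11366.7 μs.
R ≥ L / t_tx = 22000 bits / 0.0113667 s = 1.94 Mbps.

1.94 Mbps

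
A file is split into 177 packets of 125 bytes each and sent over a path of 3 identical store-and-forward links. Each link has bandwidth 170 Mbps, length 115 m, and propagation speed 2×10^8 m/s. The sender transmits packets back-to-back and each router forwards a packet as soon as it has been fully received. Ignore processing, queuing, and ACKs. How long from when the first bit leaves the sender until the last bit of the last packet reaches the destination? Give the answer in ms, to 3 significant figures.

Per-hop transmission t_tx = L/R = 1000/170000000 = 0.00588235 ms.
Per-hop propagation t_prop = 115/200000000 = 0.000575 ms.
Pipeline fill: first packet needs 3·t_tx to clear all hops; remaining 176 packets each add one t_tx.
Total = (3+177-1)·t_tx + 3·t_prop = 179·0.00588235 + 3·0.000575 = 1.05 ms.

1.05 ms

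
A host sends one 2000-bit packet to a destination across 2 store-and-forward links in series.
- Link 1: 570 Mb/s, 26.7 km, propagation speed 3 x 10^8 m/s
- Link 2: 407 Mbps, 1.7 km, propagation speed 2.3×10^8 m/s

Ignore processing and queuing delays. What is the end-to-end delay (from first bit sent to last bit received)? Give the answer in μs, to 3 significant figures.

105 μs

Transmission delays (L/R per hop): 3.50877, 4.914 μs; sum = 8.42278 μs.
Propagation delays (d/s per hop): 89, 7.3913 μs; sum = 96.3913 μs.
End-to-end = 105 μs.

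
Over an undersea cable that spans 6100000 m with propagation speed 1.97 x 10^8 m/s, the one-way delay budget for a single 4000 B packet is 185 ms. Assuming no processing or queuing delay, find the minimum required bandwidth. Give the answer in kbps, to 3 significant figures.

L = 32000 bits.
Propagation delay = 6100000 / 197000000 = 30.9645 ms.
Transmission budget = 185 − 30.9645 = 154.036 ms.
R ≥ L / t_tx = 32000 bits / 0.154036 s = 208 kbps.

208 kbps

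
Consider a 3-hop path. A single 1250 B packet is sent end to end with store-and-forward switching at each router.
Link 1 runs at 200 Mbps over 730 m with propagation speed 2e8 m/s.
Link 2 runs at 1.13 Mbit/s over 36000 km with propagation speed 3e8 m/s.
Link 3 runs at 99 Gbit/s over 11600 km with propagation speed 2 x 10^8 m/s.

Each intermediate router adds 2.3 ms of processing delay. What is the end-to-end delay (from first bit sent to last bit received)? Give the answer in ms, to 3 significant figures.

L = 1250 × 8 = 10000 bits.
Transmission delays (L/R per hop): 0.05, 8.84956, 0.00010101 ms; sum = 8.89966 ms.
Propagation delays (d/s per hop): 0.00365, 120, 58 ms; sum = 178.004 ms.
Processing at 2 router(s): 2 × 2.3 ms = 4.6 ms.
End-to-end = 192 ms.

192 ms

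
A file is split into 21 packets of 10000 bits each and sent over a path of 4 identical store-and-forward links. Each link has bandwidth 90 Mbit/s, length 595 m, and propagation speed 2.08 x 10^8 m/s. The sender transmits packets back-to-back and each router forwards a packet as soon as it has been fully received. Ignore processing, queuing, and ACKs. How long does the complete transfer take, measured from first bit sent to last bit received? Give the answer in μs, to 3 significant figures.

2680 μs

Per-hop transmission t_tx = L/R = 10000/90000000 = 111.111 μs.
Per-hop propagation t_prop = 595/208000000 = 2.86058 μs.
Pipeline fill: first packet needs 4·t_tx to clear all hops; remaining 20 packets each add one t_tx.
Total = (4+21-1)·t_tx + 4·t_prop = 24·111.111 + 4·2.86058 = 2680 μs.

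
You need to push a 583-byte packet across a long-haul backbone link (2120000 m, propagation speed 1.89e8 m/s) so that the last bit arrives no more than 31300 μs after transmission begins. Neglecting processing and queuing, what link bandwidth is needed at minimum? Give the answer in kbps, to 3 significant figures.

L = 4664 bits.
Propagation delay = 2120000 / 189000000 = 11216.9 μs.
Transmission budget = 31300 − 11216.9 = 20083.1 μs.
R ≥ L / t_tx = 4664 bits / 0.0200831 s = 232 kbps.

232 kbps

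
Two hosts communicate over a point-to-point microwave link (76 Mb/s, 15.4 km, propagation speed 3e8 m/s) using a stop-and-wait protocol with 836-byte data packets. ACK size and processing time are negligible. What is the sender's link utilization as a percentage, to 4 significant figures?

t_tx = L/R = 6688/76000000 = 8.8e-05 s.
t_prop = 15400/300000000 = 5.13333e-05 s; RTT = 0.000102667 s.
Cycle = t_tx + RTT = 0.000190667 s.
Utilization = t_tx / cycle = 8.8e-05/0.000190667 = 46.15 %.

46.15 %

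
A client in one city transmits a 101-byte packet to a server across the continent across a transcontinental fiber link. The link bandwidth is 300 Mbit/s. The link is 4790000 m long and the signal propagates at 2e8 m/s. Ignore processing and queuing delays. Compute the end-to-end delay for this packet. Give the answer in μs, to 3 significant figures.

24000 μs

L = 101 × 8 = 808 bits.
Transmission delay = L/R = 808 / 300000000 = 2.69333 μs.
Propagation delay = d/s = 4790000 m / 200000000 m/s = 23950 μs.
Total = 24000 μs.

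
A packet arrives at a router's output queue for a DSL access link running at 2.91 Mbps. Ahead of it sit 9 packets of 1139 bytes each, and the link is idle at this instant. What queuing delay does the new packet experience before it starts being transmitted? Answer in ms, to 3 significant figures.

Each queued packet: L/R = 9112/2910000 = 3.13127 ms.
9 queued → 28.1814 ms.
Queuing delay = 28.2 ms.

28.2 ms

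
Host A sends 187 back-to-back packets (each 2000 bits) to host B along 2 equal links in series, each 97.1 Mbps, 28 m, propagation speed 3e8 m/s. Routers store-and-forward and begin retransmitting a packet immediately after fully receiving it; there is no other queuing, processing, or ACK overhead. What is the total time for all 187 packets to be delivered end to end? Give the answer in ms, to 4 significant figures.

Per-hop transmission t_tx = L/R = 2000/97100000 = 0.0205973 ms.
Per-hop propagation t_prop = 28/300000000 = 9.33333e-05 ms.
Pipeline fill: first packet needs 2·t_tx to clear all hops; remaining 186 packets each add one t_tx.
Total = (2+187-1)·t_tx + 2·t_prop = 188·0.0205973 + 2·9.33333e-05 = 3.872 ms.

3.872 ms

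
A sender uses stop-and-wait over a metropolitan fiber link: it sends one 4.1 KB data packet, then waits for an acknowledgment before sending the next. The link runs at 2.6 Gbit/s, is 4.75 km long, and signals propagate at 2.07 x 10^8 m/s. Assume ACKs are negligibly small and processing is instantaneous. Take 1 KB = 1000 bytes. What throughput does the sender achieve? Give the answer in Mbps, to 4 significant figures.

t_tx = L/R = 32800/2600000000 = 1.26154e-05 s.
t_prop = 4750/2.07e+08 = 2.29469e-05 s; RTT = 4.58937e-05 s.
Cycle = t_tx + RTT = 5.85091e-05 s.
Throughput = L / cycle = 32800 / 5.85091e-05 = 560.6 Mbps.

560.6 Mbps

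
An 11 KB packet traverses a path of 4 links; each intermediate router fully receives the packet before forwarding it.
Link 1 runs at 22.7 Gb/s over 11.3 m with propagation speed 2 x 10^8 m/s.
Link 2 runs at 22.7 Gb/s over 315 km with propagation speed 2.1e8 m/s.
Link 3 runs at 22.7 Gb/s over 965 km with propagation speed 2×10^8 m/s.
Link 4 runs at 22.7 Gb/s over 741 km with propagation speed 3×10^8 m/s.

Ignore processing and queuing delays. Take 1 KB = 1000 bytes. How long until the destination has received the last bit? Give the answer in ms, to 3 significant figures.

L = 88000 bits.
Transmission delay per hop = L/R = 88000/22700000000 = 0.00387665 ms; 4 hops → 0.0155066 ms.
Propagation delays (d/s per hop): 5.65e-05, 1.5, 4.825, 2.47 ms; sum = 8.79506 ms.
End-to-end = 8.81 ms.

8.81 ms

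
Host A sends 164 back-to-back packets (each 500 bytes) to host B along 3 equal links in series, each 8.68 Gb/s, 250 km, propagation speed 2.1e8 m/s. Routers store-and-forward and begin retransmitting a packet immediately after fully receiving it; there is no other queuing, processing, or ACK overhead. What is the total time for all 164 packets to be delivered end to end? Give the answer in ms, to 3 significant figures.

3.65 ms

Per-hop transmission t_tx = L/R = 4000/8680000000 = 0.000460829 ms.
Per-hop propagation t_prop = 250000/210000000 = 1.19048 ms.
Pipeline fill: first packet needs 3·t_tx to clear all hops; remaining 163 packets each add one t_tx.
Total = (3+164-1)·t_tx + 3·t_prop = 166·0.000460829 + 3·1.19048 = 3.65 ms.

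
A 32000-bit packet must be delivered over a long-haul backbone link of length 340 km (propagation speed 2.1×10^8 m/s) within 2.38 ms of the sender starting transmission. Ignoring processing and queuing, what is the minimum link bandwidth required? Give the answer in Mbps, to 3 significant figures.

42.1 Mbps

Propagation delay = 340000 / 210000000 = 1.61905 ms.
Transmission budget = 2.38 − 1.61905 = 0.760952 ms.
R ≥ L / t_tx = 32000 bits / 0.000760952 s = 42.1 Mbps.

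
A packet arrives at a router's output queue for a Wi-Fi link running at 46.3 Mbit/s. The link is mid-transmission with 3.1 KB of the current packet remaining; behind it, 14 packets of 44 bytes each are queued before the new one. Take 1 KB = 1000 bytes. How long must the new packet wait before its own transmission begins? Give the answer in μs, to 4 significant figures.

642.1 μs

Each queued packet: L/R = 352/46300000 = 7.60259 μs.
14 queued → 106.436 μs.
Plus remaining 24800 bits of current packet: 535.637 μs.
Queuing delay = 642.1 μs.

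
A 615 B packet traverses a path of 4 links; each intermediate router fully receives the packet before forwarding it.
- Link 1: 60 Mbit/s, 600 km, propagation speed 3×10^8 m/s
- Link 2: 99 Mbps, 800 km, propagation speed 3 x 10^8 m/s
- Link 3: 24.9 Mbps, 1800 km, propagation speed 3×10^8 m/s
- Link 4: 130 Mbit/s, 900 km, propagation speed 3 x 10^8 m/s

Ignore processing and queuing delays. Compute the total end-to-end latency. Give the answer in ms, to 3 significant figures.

L = 615 × 8 = 4920 bits.
Transmission delays (L/R per hop): 0.082, 0.049697, 0.19759, 0.0378462 ms; sum = 0.367133 ms.
Propagation delays (d/s per hop): 2, 2.66667, 6, 3 ms; sum = 13.6667 ms.
End-to-end = 14.0 ms.

14.0 ms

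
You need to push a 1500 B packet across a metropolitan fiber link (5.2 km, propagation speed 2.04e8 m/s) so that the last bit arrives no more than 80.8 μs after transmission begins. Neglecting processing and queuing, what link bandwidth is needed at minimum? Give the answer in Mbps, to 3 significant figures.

L = 12000 bits.
Propagation delay = 5200 / 204000000 = 25.4902 μs.
Transmission budget = 80.8 − 25.4902 = 55.3098 μs.
R ≥ L / t_tx = 12000 bits / 5.53098e-05 s = 217 Mbps.

217 Mbps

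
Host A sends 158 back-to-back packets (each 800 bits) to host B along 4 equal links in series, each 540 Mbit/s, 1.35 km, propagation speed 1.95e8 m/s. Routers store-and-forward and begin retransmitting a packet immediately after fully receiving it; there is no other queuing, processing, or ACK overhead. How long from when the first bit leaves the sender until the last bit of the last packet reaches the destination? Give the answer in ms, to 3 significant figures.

Per-hop transmission t_tx = L/R = 800/540000000 = 0.00148148 ms.
Per-hop propagation t_prop = 1350/195000000 = 0.00692308 ms.
Pipeline fill: first packet needs 4·t_tx to clear all hops; remaining 157 packets each add one t_tx.
Total = (4+158-1)·t_tx + 4·t_prop = 161·0.00148148 + 4·0.00692308 = 0.266 ms.

0.266 ms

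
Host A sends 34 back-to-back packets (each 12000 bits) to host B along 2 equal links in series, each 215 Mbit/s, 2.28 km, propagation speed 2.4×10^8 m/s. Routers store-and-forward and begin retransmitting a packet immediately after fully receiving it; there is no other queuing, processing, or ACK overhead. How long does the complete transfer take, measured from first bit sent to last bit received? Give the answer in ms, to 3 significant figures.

1.97 ms

Per-hop transmission t_tx = L/R = 12000/215000000 = 0.055814 ms.
Per-hop propagation t_prop = 2280/240000000 = 0.0095 ms.
Pipeline fill: first packet needs 2·t_tx to clear all hops; remaining 33 packets each add one t_tx.
Total = (2+34-1)·t_tx + 2·t_prop = 35·0.055814 + 2·0.0095 = 1.97 ms.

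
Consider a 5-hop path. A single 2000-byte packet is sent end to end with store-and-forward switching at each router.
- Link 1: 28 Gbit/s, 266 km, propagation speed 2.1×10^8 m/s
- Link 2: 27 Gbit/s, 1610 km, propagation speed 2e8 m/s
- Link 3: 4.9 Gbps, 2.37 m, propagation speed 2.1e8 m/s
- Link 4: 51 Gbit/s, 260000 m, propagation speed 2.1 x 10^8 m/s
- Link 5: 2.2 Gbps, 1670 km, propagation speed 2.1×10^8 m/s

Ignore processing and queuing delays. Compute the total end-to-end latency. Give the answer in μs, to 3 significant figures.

18500 μs

L = 2000 × 8 = 16000 bits.
Transmission delays (L/R per hop): 0.571429, 0.592593, 3.26531, 0.313725, 7.27273 μs; sum = 12.0158 μs.
Propagation delays (d/s per hop): 1266.67, 8050, 0.0112857, 1238.1, 7952.38 μs; sum = 18507.2 μs.
End-to-end = 18500 μs.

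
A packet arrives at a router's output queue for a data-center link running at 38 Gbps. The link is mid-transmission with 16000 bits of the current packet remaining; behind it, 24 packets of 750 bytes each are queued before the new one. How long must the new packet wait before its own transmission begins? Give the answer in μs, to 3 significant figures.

4.21 μs

Each queued packet: L/R = 6000/38000000000 = 0.157895 μs.
24 queued → 3.78947 μs.
Plus remaining 16000 bits of current packet: 0.421053 μs.
Queuing delay = 4.21 μs.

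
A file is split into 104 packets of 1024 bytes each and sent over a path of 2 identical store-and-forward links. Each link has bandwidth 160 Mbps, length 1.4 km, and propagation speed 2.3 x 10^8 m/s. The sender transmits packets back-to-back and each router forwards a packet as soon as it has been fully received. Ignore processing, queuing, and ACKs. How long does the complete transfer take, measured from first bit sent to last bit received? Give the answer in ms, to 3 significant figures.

Per-hop transmission t_tx = L/R = 8192/160000000 = 0.0512 ms.
Per-hop propagation t_prop = 1400/2.3e+08 = 0.00608696 ms.
Pipeline fill: first packet needs 2·t_tx to clear all hops; remaining 103 packets each add one t_tx.
Total = (2+104-1)·t_tx + 2·t_prop = 105·0.0512 + 2·0.00608696 = 5.39 ms.

5.39 ms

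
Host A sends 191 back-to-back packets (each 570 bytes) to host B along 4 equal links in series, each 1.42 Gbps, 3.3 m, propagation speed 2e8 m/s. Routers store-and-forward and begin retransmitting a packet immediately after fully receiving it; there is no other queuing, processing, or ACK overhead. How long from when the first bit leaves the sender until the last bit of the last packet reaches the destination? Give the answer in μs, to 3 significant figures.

623 μs

Per-hop transmission t_tx = L/R = 4560/1420000000 = 3.21127 μs.
Per-hop propagation t_prop = 3.3/200000000 = 0.0165 μs.
Pipeline fill: first packet needs 4·t_tx to clear all hops; remaining 190 packets each add one t_tx.
Total = (4+191-1)·t_tx + 4·t_prop = 194·3.21127 + 4·0.0165 = 623 μs.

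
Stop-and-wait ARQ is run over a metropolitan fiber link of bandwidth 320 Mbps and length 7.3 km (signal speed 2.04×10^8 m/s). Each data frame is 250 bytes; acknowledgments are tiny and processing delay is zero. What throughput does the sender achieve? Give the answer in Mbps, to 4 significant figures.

25.70 Mbps

t_tx = L/R = 2000/320000000 = 6.25e-06 s.
t_prop = 7300/204000000 = 3.57843e-05 s; RTT = 7.15686e-05 s.
Cycle = t_tx + RTT = 7.78186e-05 s.
Throughput = L / cycle = 2000 / 7.78186e-05 = 25.70 Mbps.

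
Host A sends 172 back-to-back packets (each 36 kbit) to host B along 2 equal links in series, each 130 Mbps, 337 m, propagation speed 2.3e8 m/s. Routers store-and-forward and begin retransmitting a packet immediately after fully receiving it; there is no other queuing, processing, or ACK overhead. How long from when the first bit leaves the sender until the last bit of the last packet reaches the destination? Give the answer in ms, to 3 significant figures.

47.9 ms

Per-hop transmission t_tx = L/R = 36000/130000000 = 0.276923 ms.
Per-hop propagation t_prop = 337/2.3e+08 = 0.00146522 ms.
Pipeline fill: first packet needs 2·t_tx to clear all hops; remaining 171 packets each add one t_tx.
Total = (2+172-1)·t_tx + 2·t_prop = 173·0.276923 + 2·0.00146522 = 47.9 ms.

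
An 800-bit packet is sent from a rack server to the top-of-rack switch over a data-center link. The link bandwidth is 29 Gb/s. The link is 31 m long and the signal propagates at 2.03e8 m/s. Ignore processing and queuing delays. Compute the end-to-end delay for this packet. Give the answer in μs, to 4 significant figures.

0.1803 μs

Transmission delay = L/R = 800 / 29000000000 = 0.0275862 μs.
Propagation delay = d/s = 31 m / 2.03e+08 m/s = 0.152709 μs.
Total = 0.1803 μs.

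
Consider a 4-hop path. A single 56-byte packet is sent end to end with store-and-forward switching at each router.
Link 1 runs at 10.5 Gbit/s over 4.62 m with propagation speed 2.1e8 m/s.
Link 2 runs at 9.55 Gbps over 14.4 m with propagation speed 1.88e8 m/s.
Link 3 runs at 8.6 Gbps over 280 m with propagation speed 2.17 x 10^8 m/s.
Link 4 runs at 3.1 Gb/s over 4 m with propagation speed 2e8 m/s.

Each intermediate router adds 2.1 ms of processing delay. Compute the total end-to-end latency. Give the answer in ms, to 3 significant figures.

L = 56 × 8 = 448 bits.
Transmission delays (L/R per hop): 4.26667e-05, 4.6911e-05, 5.2093e-05, 0.000144516 ms; sum = 0.000286187 ms.
Propagation delays (d/s per hop): 2.2e-05, 7.65957e-05, 0.00129032, 2e-05 ms; sum = 0.00140892 ms.
Processing at 3 router(s): 3 × 2.1 ms = 6.3 ms.
End-to-end = 6.30 ms.

6.30 ms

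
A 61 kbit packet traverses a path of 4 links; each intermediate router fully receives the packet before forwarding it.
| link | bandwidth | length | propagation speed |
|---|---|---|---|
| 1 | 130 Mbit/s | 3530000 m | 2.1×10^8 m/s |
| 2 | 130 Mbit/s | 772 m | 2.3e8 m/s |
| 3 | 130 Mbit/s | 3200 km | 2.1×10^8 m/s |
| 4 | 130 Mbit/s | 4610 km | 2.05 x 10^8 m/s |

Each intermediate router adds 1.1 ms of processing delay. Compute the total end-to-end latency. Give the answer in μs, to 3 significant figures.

59700 μs

L = 61000 bits.
Transmission delay per hop = L/R = 61000/130000000 = 469.231 μs; 4 hops → 1876.92 μs.
Propagation delays (d/s per hop): 16809.5, 3.35652, 15238.1, 22487.8 μs; sum = 54538.8 μs.
Processing at 3 router(s): 3 × 1.1 ms = 3300 μs.
End-to-end = 59700 μs.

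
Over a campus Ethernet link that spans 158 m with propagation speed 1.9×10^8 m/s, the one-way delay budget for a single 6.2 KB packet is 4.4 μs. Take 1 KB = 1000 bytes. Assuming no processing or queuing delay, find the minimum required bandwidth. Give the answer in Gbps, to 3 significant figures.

L = 49600 bits.
Propagation delay = 158 / 190000000 = 0.831579 μs.
Transmission budget = 4.4 − 0.831579 = 3.56842 μs.
R ≥ L / t_tx = 49600 bits / 3.56842e-06 s = 13.9 Gbps.

13.9 Gbps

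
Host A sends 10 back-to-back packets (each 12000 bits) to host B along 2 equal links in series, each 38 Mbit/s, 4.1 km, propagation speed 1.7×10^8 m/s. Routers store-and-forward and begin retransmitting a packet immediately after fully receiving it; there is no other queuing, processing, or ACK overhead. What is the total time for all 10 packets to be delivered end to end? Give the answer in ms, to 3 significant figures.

Per-hop transmission t_tx = L/R = 12000/38000000 = 0.315789 ms.
Per-hop propagation t_prop = 4100/170000000 = 0.0241176 ms.
Pipeline fill: first packet needs 2·t_tx to clear all hops; remaining 9 packets each add one t_tx.
Total = (2+10-1)·t_tx + 2·t_prop = 11·0.315789 + 2·0.0241176 = 3.52 ms.

3.52 ms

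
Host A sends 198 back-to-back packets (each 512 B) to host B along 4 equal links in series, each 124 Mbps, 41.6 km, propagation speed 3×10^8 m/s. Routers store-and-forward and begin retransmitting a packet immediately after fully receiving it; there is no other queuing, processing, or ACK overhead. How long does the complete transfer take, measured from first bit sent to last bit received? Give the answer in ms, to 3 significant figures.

Per-hop transmission t_tx = L/R = 4096/124000000 = 0.0330323 ms.
Per-hop propagation t_prop = 41600/300000000 = 0.138667 ms.
Pipeline fill: first packet needs 4·t_tx to clear all hops; remaining 197 packets each add one t_tx.
Total = (4+198-1)·t_tx + 4·t_prop = 201·0.0330323 + 4·0.138667 = 7.19 ms.

7.19 ms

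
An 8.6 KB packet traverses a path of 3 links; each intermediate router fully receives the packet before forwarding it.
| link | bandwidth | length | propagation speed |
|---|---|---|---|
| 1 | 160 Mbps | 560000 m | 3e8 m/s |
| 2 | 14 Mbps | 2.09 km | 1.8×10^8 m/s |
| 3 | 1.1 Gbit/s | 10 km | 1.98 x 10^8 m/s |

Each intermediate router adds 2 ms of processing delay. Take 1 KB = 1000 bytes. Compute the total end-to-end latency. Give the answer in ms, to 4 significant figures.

11.34 ms

L = 68800 bits.
Transmission delays (L/R per hop): 0.43, 4.91429, 0.0625455 ms; sum = 5.40683 ms.
Propagation delays (d/s per hop): 1.86667, 0.0116111, 0.0505051 ms; sum = 1.92878 ms.
Processing at 2 router(s): 2 × 2 ms = 4 ms.
End-to-end = 11.34 ms.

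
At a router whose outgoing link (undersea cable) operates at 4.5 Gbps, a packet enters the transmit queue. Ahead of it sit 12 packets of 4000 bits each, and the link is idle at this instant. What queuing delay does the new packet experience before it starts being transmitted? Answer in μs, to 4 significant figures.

10.67 μs

Each queued packet: L/R = 4000/4500000000 = 0.888889 μs.
12 queued → 10.6667 μs.
Queuing delay = 10.67 μs.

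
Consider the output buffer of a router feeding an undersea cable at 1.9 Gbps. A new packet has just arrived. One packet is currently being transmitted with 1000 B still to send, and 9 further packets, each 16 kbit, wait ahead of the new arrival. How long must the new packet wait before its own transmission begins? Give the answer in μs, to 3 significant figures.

Each queued packet: L/R = 16000/1900000000 = 8.42105 μs.
9 queued → 75.7895 μs.
Plus remaining 8000 bits of current packet: 4.21053 μs.
Queuing delay = 80.0 μs.

80.0 μs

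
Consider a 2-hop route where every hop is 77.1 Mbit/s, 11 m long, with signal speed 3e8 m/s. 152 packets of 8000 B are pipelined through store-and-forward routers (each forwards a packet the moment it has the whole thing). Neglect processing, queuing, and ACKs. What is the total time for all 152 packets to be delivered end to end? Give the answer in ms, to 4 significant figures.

127.0 ms

Per-hop transmission t_tx = L/R = 64000/77100000 = 0.830091 ms.
Per-hop propagation t_prop = 11/300000000 = 3.66667e-05 ms.
Pipeline fill: first packet needs 2·t_tx to clear all hops; remaining 151 packets each add one t_tx.
Total = (2+152-1)·t_tx + 2·t_prop = 153·0.830091 + 2·3.66667e-05 = 127.0 ms.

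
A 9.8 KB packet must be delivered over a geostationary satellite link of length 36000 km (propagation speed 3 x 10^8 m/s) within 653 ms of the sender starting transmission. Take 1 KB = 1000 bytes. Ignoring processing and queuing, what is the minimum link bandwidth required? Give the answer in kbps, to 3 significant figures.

147 kbps

L = 78400 bits.
Propagation delay = 36000000 / 300000000 = 120 ms.
Transmission budget = 653 − 120 = 533 ms.
R ≥ L / t_tx = 78400 bits / 0.533 s = 147 kbps.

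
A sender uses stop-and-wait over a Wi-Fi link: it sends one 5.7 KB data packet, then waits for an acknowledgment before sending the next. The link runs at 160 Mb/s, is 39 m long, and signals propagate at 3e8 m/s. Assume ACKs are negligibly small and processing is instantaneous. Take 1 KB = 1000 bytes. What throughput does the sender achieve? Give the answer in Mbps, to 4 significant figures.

t_tx = L/R = 45600/160000000 = 0.000285 s.
t_prop = 39/300000000 = 1.3e-07 s; RTT = 2.6e-07 s.
Cycle = t_tx + RTT = 0.00028526 s.
Throughput = L / cycle = 45600 / 0.00028526 = 159.9 Mbps.

159.9 Mbps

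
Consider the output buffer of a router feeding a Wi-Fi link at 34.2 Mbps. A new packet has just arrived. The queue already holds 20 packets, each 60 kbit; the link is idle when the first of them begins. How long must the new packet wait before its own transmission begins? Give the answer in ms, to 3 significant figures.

35.1 ms

Each queued packet: L/R = 60000/34200000 = 1.75439 ms.
20 queued → 35.0877 ms.
Queuing delay = 35.1 ms.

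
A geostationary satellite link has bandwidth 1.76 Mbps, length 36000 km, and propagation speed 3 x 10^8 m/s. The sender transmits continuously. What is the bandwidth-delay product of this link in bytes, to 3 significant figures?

26400 bytes

Propagation delay = 36000000 / 300000000 = 0.12 s.
BDP = R × t_prop = 1760000 × 0.12 = 211200 bits.
In bytes: 211200/8 = 26400 bytes.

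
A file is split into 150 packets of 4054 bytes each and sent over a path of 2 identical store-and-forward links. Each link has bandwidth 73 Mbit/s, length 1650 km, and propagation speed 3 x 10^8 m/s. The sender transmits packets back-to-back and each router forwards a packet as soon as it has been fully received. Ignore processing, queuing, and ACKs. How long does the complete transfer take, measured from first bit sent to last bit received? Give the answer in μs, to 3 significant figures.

78100 μs

Per-hop transmission t_tx = L/R = 32432/73000000 = 444.274 μs.
Per-hop propagation t_prop = 1650000/300000000 = 5500 μs.
Pipeline fill: first packet needs 2·t_tx to clear all hops; remaining 149 packets each add one t_tx.
Total = (2+150-1)·t_tx + 2·t_prop = 151·444.274 + 2·5500 = 78100 μs.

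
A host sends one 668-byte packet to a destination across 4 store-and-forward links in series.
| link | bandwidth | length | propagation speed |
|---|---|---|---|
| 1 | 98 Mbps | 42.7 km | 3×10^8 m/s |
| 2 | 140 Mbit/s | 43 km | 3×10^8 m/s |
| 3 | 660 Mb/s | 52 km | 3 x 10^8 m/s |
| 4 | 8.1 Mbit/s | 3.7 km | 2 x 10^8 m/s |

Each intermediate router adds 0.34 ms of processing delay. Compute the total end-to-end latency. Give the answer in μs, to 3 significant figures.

2260 μs

L = 668 × 8 = 5344 bits.
Transmission delays (L/R per hop): 54.5306, 38.1714, 8.09697, 659.753 μs; sum = 760.552 μs.
Propagation delays (d/s per hop): 142.333, 143.333, 173.333, 18.5 μs; sum = 477.5 μs.
Processing at 3 router(s): 3 × 0.34 ms = 1020 μs.
End-to-end = 2260 μs.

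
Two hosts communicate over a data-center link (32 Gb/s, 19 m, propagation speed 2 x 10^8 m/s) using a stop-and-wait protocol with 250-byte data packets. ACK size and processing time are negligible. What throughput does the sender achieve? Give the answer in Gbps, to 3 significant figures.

7.92 Gbps

t_tx = L/R = 2000/32000000000 = 6.25e-08 s.
t_prop = 19/200000000 = 9.5e-08 s; RTT = 1.9e-07 s.
Cycle = t_tx + RTT = 2.525e-07 s.
Throughput = L / cycle = 2000 / 2.525e-07 = 7.92 Gbps.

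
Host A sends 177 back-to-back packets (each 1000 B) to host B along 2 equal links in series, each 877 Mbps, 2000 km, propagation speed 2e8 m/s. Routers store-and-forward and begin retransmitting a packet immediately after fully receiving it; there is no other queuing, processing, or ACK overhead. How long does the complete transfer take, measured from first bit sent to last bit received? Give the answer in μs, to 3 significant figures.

21600 μs

Per-hop transmission t_tx = L/R = 8000/877000000 = 9.12201 μs.
Per-hop propagation t_prop = 2000000/200000000 = 10000 μs.
Pipeline fill: first packet needs 2·t_tx to clear all hops; remaining 176 packets each add one t_tx.
Total = (2+177-1)·t_tx + 2·t_prop = 178·9.12201 + 2·10000 = 21600 μs.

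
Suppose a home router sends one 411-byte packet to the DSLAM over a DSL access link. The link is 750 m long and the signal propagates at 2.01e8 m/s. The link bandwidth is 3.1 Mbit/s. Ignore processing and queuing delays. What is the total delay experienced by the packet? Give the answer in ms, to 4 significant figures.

1.064 ms

L = 411 × 8 = 3288 bits.
Transmission delay = L/R = 3288 / 3100000 = 1.06065 ms.
Propagation delay = d/s = 750 m / 2.01e+08 m/s = 0.00373134 ms.
Total = 1.064 ms.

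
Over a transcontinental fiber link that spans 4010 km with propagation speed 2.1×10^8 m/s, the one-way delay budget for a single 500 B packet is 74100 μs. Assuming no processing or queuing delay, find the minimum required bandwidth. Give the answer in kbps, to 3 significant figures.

L = 4000 bits.
Propagation delay = 4010000 / 210000000 = 19095.2 μs.
Transmission budget = 74100 − 19095.2 = 55004.8 μs.
R ≥ L / t_tx = 4000 bits / 0.0550048 s = 72.7 kbps.

72.7 kbps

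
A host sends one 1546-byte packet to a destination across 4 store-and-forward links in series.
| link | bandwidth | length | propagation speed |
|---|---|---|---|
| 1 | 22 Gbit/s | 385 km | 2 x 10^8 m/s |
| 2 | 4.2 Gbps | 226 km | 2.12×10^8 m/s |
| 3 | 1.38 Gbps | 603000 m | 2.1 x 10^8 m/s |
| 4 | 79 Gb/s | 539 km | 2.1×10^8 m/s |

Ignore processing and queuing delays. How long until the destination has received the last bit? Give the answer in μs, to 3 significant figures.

8440 μs

L = 1546 × 8 = 12368 bits.
Transmission delays (L/R per hop): 0.562182, 2.94476, 8.96232, 0.156557 μs; sum = 12.6258 μs.
Propagation delays (d/s per hop): 1925, 1066.04, 2871.43, 2566.67 μs; sum = 8429.13 μs.
End-to-end = 8440 μs.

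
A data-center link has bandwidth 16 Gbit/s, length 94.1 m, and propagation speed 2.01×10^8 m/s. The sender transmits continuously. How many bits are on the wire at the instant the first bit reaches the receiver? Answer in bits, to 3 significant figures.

Propagation delay = 94.1 / 2.01e+08 = 4.68159e-07 s.
BDP = R × t_prop = 16000000000 × 4.68159e-07 = 7490.55 bits.

7490 bits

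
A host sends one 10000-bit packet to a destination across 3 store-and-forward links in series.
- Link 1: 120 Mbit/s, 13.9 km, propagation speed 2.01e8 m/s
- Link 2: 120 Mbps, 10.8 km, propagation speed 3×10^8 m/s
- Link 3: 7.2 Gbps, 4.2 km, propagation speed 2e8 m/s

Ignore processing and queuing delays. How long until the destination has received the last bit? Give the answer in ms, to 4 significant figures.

Transmission delays (L/R per hop): 0.0833333, 0.0833333, 0.00138889 ms; sum = 0.168056 ms.
Propagation delays (d/s per hop): 0.0691542, 0.036, 0.021 ms; sum = 0.126154 ms.
End-to-end = 0.2942 ms.

0.2942 ms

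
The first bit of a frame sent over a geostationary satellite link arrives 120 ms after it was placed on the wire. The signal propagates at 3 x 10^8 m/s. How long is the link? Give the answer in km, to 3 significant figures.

36000 km

d = s × t_prop = 300000000 × 0.12 = 36000 km.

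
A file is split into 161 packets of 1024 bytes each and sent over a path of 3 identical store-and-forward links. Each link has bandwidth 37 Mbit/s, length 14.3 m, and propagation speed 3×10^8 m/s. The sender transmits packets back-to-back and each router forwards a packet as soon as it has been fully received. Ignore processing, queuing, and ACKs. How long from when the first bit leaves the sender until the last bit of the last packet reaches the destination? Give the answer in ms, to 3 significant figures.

Per-hop transmission t_tx = L/R = 8192/37000000 = 0.221405 ms.
Per-hop propagation t_prop = 14.3/300000000 = 4.76667e-05 ms.
Pipeline fill: first packet needs 3·t_tx to clear all hops; remaining 160 packets each add one t_tx.
Total = (3+161-1)·t_tx + 3·t_prop = 163·0.221405 + 3·4.76667e-05 = 36.1 ms.

36.1 ms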